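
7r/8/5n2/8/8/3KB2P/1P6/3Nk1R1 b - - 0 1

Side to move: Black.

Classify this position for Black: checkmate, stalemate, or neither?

Black to move; black king on e1.
In check: yes, from the white rook on g1.
King squares — d1: attacked by Rg1; f1: attacked by Rg1; d2: attacked by Kd3; e2: attacked by Kd3; f2: attacked by Nd1.
Legal moves for Black: none.
In check with no legal moves → checkmate.

checkmate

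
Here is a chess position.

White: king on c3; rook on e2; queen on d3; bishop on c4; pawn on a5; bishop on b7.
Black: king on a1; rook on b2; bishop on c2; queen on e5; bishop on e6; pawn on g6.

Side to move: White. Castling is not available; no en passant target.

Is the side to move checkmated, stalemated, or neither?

White to move; white king on c3.
In check: yes, from the black queen on e5.
King squares — b2: attacked by Ka1; c2: attacked by Rb2; d2: available; b3: attacked by Rb2; d3: own queen; b4: attacked by Rb2; c4: own bishop; d4: attacked by Qe5.
Legal moves for White: Kd2, Qd4, Rxe5.
White is in check but has 3 legal moves → neither.

neither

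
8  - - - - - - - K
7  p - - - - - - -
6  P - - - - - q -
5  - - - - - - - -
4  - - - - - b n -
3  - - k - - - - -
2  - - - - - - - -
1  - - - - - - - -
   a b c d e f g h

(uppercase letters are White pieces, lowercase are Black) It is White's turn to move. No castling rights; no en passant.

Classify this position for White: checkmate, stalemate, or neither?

White to move; white king on h8.
In check: no.
King squares — g7: attacked by Qg6; h7: attacked by Qg6; g8: attacked by Qg6.
Legal moves for White: none.
Not in check and no legal moves → stalemate.

stalemate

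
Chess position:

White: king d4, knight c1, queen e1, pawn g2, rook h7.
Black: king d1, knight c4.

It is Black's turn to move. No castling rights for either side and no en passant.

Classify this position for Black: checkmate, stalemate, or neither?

Black to move; black king on d1.
In check: yes, from the white queen on e1.
King squares — c1: attacked by Qe1; e1: available; c2: available; d2: attacked by Qe1; e2: attacked by Nc1.
Legal moves for Black: Kc2, Kxe1.
Black is in check but has 2 legal moves → neither.

neither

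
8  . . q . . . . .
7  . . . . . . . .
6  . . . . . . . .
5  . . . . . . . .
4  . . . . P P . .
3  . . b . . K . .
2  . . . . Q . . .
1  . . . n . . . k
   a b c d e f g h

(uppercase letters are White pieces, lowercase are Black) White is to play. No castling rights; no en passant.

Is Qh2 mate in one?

After Qh2: black king on h1; in check: yes, from the white queen on h2.
Black has 1 legal reply: Kxh2.
In check but a legal move exists → not checkmate.

no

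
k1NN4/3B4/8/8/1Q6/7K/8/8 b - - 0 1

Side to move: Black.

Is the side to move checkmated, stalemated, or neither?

Black to move; black king on a8.
In check: no.
King squares — a7: attacked by Nc8; b7: attacked by Qb4; b8: attacked by Qb4.
Legal moves for Black: none.
Not in check and no legal moves → stalemate.

stalemate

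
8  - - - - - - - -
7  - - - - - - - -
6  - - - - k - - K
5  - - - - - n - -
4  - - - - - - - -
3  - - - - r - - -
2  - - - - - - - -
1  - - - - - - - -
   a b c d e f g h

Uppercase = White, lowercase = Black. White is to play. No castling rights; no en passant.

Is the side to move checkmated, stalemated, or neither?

neither

White to move; white king on h6.
In check: yes, from the black knight on f5.
Legal moves for White: Kh7, Kg6, Kh5, Kg5.
White is in check but has 4 legal moves → neither.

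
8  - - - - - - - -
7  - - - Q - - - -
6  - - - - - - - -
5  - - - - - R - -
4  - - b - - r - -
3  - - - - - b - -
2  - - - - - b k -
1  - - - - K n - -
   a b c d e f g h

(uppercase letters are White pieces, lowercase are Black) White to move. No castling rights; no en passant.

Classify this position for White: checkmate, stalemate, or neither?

White to move; white king on e1.
In check: yes, from the black bishop on f2.
King squares — d1: attacked by Bf3; f1: attacked by Kg2; d2: attacked by Nf1; e2: attacked by Bf3; f2: attacked by Kg2.
Legal moves for White: none.
In check with no legal moves → checkmate.

checkmate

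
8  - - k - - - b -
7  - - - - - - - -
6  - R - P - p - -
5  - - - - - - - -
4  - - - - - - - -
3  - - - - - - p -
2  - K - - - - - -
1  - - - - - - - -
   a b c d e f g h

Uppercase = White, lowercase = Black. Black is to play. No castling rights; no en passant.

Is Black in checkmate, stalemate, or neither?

Black to move; black king on c8.
In check: no.
Legal moves for Black: Bh7, Bf7, Be6, Bd5, Bc4, Bb3, Ba2, Kd8, Kd7, f5, g2.
Black has 11 legal moves and is not in check → neither.

neither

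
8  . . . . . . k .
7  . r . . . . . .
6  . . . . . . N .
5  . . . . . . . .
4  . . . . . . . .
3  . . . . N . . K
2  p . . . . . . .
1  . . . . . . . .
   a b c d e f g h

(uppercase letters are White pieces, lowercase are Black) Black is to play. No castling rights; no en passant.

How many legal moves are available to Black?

Black to move; king on g8.
In check: no.
Legal moves: Kh7, Kg7, Kf7, Rb8, Rh7+, Rg7, Rf7, Re7, Rd7, Rc7, Ra7, Rb6, Rb5, Rb4, Rb3, Rb2, Rb1, a1=Q, a1=R, a1=B, a1=N.
Count: 21.

21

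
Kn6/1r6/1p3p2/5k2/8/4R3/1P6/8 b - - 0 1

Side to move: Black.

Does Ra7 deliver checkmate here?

no

After Ra7: white king on a8; in check: yes, from the black rook on a7.
White has 2 legal replies: Kxb8, Kxa7.
In check but a legal move exists → not checkmate.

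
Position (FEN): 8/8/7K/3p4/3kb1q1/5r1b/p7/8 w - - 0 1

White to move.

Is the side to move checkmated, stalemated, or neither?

stalemate

White to move; white king on h6.
In check: no.
King squares — g5: attacked by Qg4; h5: attacked by Qg4; g6: attacked by Be4; g7: attacked by Qg4; h7: attacked by Be4.
Legal moves for White: none.
Not in check and no legal moves → stalemate.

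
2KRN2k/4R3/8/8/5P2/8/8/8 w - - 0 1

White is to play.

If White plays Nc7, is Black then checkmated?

After Nc7: black king on h8; in check: yes, from the white rook on d8.
King squares — g7: attacked by Re7; h7: attacked by Re7; g8: attacked by Rd8.
Black has no legal moves → checkmate.

yes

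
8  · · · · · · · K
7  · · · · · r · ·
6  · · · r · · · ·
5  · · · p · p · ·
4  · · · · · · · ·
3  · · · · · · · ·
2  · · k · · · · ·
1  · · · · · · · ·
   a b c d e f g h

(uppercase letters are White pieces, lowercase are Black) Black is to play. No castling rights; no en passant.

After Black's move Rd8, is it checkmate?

yes

After Rd8: white king on h8; in check: yes, from the black rook on d8.
King squares — g7: attacked by Rf7; h7: attacked by Rf7; g8: attacked by Rd8.
White has no legal moves → checkmate.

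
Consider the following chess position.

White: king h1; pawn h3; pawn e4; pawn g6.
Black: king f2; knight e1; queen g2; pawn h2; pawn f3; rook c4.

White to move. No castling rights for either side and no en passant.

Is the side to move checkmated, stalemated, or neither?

checkmate

White to move; white king on h1.
In check: yes, from the black queen on g2.
King squares — g1: attacked by Kf2; g2: attacked by Ne1; h2: attacked by Qg2.
Legal moves for White: none.
In check with no legal moves → checkmate.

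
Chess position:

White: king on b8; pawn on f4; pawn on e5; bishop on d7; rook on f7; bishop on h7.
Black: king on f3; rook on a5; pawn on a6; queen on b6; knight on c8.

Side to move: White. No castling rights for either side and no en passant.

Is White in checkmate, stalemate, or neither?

White to move; white king on b8.
In check: yes, from the black queen on b6.
Legal moves for White: Kxc8, Ka8.
White is in check but has 2 legal moves → neither.

neither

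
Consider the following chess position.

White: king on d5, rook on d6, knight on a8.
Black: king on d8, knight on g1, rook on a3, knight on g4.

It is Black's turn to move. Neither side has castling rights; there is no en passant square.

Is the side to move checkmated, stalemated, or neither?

Black to move; black king on d8.
In check: yes, from the white rook on d6.
King squares — c7: attacked by Na8; d7: attacked by Rd6; e7: available; c8: available; e8: available.
Legal moves for Black: Ke8, Kc8, Ke7.
Black is in check but has 3 legal moves → neither.

neither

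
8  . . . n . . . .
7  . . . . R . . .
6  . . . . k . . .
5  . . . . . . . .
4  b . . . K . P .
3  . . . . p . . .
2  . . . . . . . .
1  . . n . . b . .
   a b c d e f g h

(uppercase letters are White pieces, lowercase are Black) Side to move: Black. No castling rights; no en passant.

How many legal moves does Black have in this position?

3

Black to move; king on e6.
In check: yes, from the white rook on e7.
Legal moves: Kxe7, Kf6, Kd6.
Count: 3.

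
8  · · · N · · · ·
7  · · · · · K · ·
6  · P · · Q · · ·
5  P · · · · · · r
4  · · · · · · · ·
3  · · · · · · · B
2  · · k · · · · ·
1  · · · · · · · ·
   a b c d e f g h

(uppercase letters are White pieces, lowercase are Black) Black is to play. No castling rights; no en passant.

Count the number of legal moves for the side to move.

Black to move; king on c2.
In check: no.
Legal moves: Rh8, Rh7+, Rh6, Rg5, Rf5+, Re5, Rd5, Rc5, Rb5, Rxa5, Rh4, Rxh3, Kd3, Kc3, Kd2, Kb2, Kd1, Kc1, Kb1.
Count: 19.

19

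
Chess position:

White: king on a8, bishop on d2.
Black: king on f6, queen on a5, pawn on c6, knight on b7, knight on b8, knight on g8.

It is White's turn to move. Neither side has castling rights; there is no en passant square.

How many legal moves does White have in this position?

White to move; king on a8.
In check: yes, from the black queen on a5.
Legal moves: Kxb8, Kxb7, Bxa5.
Count: 3.

3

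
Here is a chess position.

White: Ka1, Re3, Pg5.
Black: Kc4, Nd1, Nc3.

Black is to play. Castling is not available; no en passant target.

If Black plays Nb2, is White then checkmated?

no

After Nb2: white king on a1; in check: no.
White is not in check, so this cannot be checkmate.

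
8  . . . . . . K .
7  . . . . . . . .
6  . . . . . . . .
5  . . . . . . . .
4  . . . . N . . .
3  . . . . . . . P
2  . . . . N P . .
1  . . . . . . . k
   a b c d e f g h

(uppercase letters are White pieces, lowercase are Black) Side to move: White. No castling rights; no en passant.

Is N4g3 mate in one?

After N4g3: black king on h1; in check: yes, from the white knight on g3.
Black has 2 legal replies: Kh2, Kg2.
In check but a legal move exists → not checkmate.

no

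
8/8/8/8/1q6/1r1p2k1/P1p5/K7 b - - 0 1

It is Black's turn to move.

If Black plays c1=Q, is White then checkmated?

After c1=Q: white king on a1; in check: yes, from the black queen on c1.
King squares — b1: attacked by Qc1; a2: own pawn; b2: attacked by Qc1.
White has no legal moves → checkmate.

yes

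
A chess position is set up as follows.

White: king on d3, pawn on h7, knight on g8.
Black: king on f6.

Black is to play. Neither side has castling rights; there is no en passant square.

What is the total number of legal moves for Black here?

Black to move; king on f6.
In check: yes, from the white knight on g8.
Legal moves: Kg7, Kf7, Kg6, Ke6, Kg5, Kf5, Ke5.
Count: 7.

7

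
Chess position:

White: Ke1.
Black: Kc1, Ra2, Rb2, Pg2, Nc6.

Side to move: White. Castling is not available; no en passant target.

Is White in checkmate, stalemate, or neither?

White to move; white king on e1.
In check: no.
King squares — d1: attacked by Kc1; f1: attacked by Pg2; d2: attacked by Kc1; e2: attacked by Rb2; f2: attacked by Rb2.
Legal moves for White: none.
Not in check and no legal moves → stalemate.

stalemate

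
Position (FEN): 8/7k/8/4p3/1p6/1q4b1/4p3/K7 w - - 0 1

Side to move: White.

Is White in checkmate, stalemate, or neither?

White to move; white king on a1.
In check: no.
King squares — b1: attacked by Qb3; a2: attacked by Qb3; b2: attacked by Qb3.
Legal moves for White: none.
Not in check and no legal moves → stalemate.

stalemate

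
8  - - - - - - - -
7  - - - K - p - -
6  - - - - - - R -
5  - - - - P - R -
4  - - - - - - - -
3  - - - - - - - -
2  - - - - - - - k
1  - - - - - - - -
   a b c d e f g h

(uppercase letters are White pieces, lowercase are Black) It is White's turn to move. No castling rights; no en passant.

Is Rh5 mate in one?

After Rh5: black king on h2; in check: yes, from the white rook on h5.
King squares — g1: attacked by Rg6; h1: attacked by Rh5; g2: attacked by Rg6; g3: attacked by Rg6; h3: attacked by Rh5.
Black has no legal moves → checkmate.

yes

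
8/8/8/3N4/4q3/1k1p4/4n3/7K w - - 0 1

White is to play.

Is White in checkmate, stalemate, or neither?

White to move; white king on h1.
In check: yes, from the black queen on e4.
King squares — g1: attacked by Ne2; g2: attacked by Qe4; h2: available.
Legal moves for White: Kh2.
White is in check but has 1 legal move → neither.

neither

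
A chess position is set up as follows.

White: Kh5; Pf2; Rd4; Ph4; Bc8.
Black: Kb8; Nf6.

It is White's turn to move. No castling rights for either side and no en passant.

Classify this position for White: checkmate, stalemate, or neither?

neither

White to move; white king on h5.
In check: yes, from the black knight on f6.
Legal moves for White: Kh6, Kg6, Kg5.
White is in check but has 3 legal moves → neither.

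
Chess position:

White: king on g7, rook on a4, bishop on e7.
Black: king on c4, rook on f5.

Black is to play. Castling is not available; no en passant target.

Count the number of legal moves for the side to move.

5

Black to move; king on c4.
In check: yes, from the white rook on a4.
Legal moves: Kd5, Kb5, Kd3, Kc3, Kb3.
Count: 5.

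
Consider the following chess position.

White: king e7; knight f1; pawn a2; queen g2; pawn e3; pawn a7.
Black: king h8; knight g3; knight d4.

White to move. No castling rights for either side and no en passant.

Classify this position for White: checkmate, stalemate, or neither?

White to move; white king on e7.
In check: no.
Legal moves for White include: Kf8, Ke8, Kd8, Kf7, Kd7, Kf6, Kd6, Qa8+, Qb7, Qc6, Qd5, Qe4, Qh3+, Qxg3, Qf3, Qh2+, Qf2, Qe2, ... (list truncated; more exist).
White has legal moves and is not in check → neither.

neither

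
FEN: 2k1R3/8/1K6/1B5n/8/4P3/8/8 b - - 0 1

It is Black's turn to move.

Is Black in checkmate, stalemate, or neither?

checkmate

Black to move; black king on c8.
In check: yes, from the white rook on e8.
King squares — b7: attacked by Kb6; c7: attacked by Kb6; d7: attacked by Bb5; b8: attacked by Re8; d8: attacked by Re8.
Legal moves for Black: none.
In check with no legal moves → checkmate.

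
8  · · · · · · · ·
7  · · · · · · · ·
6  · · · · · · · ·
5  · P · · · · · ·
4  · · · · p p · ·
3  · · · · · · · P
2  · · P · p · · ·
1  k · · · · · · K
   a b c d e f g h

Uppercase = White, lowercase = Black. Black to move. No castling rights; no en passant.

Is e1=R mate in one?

no

After e1=R: white king on h1; in check: yes, from the black rook on e1.
White has 2 legal replies: Kh2, Kg2.
In check but a legal move exists → not checkmate.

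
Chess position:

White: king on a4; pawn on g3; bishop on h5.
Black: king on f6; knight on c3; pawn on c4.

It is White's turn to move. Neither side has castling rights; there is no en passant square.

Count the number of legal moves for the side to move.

3

White to move; king on a4.
In check: yes, from the black knight on c3.
Legal moves: Ka5, Kb4, Ka3.
Count: 3.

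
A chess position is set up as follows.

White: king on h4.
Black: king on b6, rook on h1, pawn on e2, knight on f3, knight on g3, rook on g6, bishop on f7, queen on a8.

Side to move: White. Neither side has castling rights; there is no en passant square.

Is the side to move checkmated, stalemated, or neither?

White to move; white king on h4.
In check: yes, from the black rook on h1 and the black knight on f3.
King squares — g3: attacked by Rg6; h3: attacked by Rh1; g4: attacked by Rg6; g5: attacked by Nf3; h5: attacked by Rh1.
Legal moves for White: none.
In check with no legal moves → checkmate.

checkmate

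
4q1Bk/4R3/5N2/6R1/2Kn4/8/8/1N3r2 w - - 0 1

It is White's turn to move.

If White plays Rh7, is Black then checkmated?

After Rh7: black king on h8; in check: yes, from the white rook on h7.
King squares — g7: attacked by Rg5; h7: attacked by Nf6; g8: attacked by Rg5.
Black has no legal moves → checkmate.

yes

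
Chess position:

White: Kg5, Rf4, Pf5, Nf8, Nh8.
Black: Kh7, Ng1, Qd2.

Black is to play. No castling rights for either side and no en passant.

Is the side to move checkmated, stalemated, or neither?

neither

Black to move; black king on h7.
In check: yes, from the white knight on f8.
King squares — g6: attacked by Pf5; h6: attacked by Kg5; g7: available; g8: available; h8: available.
Legal moves for Black: Kxh8, Kg8, Kg7.
Black is in check but has 3 legal moves → neither.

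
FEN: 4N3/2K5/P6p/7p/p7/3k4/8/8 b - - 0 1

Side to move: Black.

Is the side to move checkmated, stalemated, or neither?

neither

Black to move; black king on d3.
In check: no.
Legal moves for Black: Ke4, Kd4, Kc4, Ke3, Kc3, Ke2, Kd2, Kc2, h4, a3.
Black has 10 legal moves and is not in check → neither.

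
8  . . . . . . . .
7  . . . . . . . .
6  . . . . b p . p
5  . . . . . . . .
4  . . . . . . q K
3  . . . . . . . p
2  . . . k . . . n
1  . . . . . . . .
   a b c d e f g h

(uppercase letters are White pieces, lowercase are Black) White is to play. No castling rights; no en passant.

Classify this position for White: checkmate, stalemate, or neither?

White to move; white king on h4.
In check: yes, from the black queen on g4.
King squares — g3: attacked by Qg4; h3: attacked by Qg4; g4: attacked by Nh2; g5: attacked by Qg4; h5: attacked by Qg4.
Legal moves for White: none.
In check with no legal moves → checkmate.

checkmate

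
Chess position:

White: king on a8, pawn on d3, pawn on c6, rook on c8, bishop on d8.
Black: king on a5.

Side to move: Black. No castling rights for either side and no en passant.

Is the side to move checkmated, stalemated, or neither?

Black to move; black king on a5.
In check: yes, from the white bishop on d8.
Legal moves for Black: Ka6, Kb5, Kb4, Ka4.
Black is in check but has 4 legal moves → neither.

neither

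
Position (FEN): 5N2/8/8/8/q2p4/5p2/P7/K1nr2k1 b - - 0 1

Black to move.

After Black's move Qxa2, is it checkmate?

yes

After Qxa2: white king on a1; in check: yes, from the black queen on a2.
King squares — b1: attacked by Qa2; a2: attacked by Nc1; b2: attacked by Qa2.
White has no legal moves → checkmate.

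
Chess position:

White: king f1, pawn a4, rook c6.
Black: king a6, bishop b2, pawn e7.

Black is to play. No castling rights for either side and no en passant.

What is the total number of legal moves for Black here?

Black to move; king on a6.
In check: yes, from the white rook on c6.
Legal moves: Kb7, Ka7, Ka5.
Count: 3.

3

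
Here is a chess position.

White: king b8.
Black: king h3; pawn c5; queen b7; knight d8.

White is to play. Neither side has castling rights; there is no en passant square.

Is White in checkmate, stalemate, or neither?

White to move; white king on b8.
In check: yes, from the black queen on b7.
King squares — a7: attacked by Qb7; b7: attacked by Nd8; c7: attacked by Qb7; a8: attacked by Qb7; c8: attacked by Qb7.
Legal moves for White: none.
In check with no legal moves → checkmate.

checkmate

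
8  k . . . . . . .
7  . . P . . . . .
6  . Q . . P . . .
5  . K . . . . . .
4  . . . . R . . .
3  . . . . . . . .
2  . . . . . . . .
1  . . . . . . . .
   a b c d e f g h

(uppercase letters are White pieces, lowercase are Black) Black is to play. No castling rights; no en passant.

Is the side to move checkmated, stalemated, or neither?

Black to move; black king on a8.
In check: no.
King squares — a7: attacked by Qb6; b7: attacked by Qb6; b8: attacked by Qb6.
Legal moves for Black: none.
Not in check and no legal moves → stalemate.

stalemate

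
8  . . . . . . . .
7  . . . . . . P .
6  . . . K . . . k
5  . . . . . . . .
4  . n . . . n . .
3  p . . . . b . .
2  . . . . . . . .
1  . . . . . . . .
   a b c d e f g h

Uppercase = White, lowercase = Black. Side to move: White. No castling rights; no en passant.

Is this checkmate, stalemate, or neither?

White to move; white king on d6.
In check: no.
Legal moves for White: Ke7, Kd7, Kc7, Ke5, Kc5, g8=Q, g8=R, g8=B, g8=N+.
White has 9 legal moves and is not in check → neither.

neither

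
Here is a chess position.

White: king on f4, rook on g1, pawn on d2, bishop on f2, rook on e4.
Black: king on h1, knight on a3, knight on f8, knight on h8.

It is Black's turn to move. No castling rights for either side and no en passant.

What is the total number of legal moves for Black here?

1

Black to move; king on h1.
In check: yes, from the white rook on g1.
Legal moves: Kh2.
Count: 1.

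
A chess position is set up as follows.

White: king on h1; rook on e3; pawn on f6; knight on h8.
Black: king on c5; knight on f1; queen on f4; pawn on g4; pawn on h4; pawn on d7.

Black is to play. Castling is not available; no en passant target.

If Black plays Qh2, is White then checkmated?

yes

After Qh2: white king on h1; in check: yes, from the black queen on h2.
King squares — g1: attacked by Qh2; g2: attacked by Qh2; h2: attacked by Nf1.
White has no legal moves → checkmate.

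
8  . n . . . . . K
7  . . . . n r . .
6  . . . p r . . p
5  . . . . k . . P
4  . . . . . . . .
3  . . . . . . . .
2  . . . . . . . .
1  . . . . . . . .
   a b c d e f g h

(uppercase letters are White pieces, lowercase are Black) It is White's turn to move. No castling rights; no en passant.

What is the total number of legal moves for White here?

White to move; king on h8.
In check: no.
Legal moves: none.
Count: 0.

0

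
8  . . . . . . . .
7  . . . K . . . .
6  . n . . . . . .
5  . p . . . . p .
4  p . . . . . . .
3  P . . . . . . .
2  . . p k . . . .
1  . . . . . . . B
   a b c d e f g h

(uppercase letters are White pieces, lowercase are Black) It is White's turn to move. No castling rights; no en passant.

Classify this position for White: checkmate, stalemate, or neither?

White to move; white king on d7.
In check: yes, from the black knight on b6.
Legal moves for White: Ke8, Kd8, Ke7, Kc7, Ke6, Kd6, Kc6.
White is in check but has 7 legal moves → neither.

neither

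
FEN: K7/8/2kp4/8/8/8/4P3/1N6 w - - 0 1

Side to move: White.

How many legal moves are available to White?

7

White to move; king on a8.
In check: no.
Legal moves: Kb8, Ka7, Nc3, Na3, Nd2, e3, e4.
Count: 7.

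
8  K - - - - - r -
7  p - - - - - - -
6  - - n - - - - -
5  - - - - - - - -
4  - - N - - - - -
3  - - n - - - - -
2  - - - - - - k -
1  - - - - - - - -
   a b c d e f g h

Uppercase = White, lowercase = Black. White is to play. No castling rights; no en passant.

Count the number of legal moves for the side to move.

1

White to move; king on a8.
In check: yes, from the black rook on g8.
Legal moves: Kb7.
Count: 1.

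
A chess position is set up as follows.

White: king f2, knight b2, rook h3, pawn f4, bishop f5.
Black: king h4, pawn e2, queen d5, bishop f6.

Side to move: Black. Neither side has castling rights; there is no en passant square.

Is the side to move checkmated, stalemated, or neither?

Black to move; black king on h4.
In check: yes, from the white rook on h3.
King squares — g3: attacked by Kf2; h3: attacked by Bf5; g4: attacked by Bf5; g5: attacked by Pf4; h5: attacked by Rh3.
Legal moves for Black: none.
In check with no legal moves → checkmate.

checkmate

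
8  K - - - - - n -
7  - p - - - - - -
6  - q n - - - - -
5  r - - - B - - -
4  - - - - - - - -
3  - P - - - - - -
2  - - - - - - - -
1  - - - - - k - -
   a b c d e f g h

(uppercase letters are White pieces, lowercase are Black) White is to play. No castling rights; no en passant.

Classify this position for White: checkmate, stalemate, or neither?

checkmate

White to move; white king on a8.
In check: yes, from the black rook on a5.
King squares — a7: attacked by Ra5; b7: attacked by Qb6; b8: attacked by Nc6.
Legal moves for White: none.
In check with no legal moves → checkmate.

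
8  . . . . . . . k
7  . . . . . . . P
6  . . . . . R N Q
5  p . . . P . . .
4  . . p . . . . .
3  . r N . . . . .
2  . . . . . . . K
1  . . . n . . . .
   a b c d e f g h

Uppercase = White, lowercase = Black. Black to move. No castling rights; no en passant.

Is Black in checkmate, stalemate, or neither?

checkmate

Black to move; black king on h8.
In check: yes, from the white knight on g6.
King squares — g7: attacked by Qh6; h7: attacked by Qh6; g8: attacked by Ph7.
Legal moves for Black: none.
In check with no legal moves → checkmate.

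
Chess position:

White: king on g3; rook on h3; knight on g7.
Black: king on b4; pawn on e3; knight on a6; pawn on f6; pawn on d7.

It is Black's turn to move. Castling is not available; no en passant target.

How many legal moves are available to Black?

Black to move; king on b4.
In check: no.
Legal moves: Nb8, Nc7, Nc5, Kc5, Kb5, Ka5, Kc4, Ka4, Kc3, Kb3, Ka3, d6, f5, e2, d5.
Count: 15.

15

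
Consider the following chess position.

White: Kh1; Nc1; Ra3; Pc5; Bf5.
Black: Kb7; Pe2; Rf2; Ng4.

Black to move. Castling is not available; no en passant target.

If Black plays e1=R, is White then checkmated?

After e1=R: white king on h1; in check: yes, from the black rook on e1.
King squares — g1: attacked by Re1; g2: attacked by Rf2; h2: attacked by Rf2.
White has no legal moves → checkmate.

yes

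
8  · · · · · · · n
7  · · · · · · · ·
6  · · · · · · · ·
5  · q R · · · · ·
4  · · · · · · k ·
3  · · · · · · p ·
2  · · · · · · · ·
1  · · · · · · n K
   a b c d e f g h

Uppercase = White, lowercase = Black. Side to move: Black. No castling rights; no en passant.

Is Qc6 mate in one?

After Qc6: white king on h1; in check: yes, from the black queen on c6.
White has 3 legal replies: Kxg1, Rxc6, Rd5.
In check but a legal move exists → not checkmate.

no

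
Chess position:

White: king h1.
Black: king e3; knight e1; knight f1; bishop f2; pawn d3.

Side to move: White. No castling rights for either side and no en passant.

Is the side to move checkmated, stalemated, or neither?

stalemate

White to move; white king on h1.
In check: no.
King squares — g1: attacked by Bf2; g2: attacked by Ne1; h2: attacked by Nf1.
Legal moves for White: none.
Not in check and no legal moves → stalemate.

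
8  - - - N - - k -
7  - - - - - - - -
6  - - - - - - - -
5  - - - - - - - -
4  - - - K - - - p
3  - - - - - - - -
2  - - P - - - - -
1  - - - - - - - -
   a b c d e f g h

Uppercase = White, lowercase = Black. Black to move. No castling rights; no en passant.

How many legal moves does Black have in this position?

5

Black to move; king on g8.
In check: no.
Legal moves: Kh8, Kf8, Kh7, Kg7, h3.
Count: 5.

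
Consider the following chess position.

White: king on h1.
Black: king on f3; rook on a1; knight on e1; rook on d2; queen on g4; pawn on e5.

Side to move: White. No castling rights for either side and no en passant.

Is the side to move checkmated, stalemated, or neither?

White to move; white king on h1.
In check: no.
King squares — g1: attacked by Qg4; g2: attacked by Ne1; h2: attacked by Rd2.
Legal moves for White: none.
Not in check and no legal moves → stalemate.

stalemate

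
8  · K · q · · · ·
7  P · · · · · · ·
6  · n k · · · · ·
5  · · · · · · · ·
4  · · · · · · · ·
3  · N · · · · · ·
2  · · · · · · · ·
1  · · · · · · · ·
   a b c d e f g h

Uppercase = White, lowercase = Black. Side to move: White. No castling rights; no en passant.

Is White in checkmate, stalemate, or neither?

checkmate

White to move; white king on b8.
In check: yes, from the black queen on d8.
King squares — a7: own pawn; b7: attacked by Kc6; c7: attacked by Kc6; a8: attacked by Nb6; c8: attacked by Nb6.
Legal moves for White: none.
In check with no legal moves → checkmate.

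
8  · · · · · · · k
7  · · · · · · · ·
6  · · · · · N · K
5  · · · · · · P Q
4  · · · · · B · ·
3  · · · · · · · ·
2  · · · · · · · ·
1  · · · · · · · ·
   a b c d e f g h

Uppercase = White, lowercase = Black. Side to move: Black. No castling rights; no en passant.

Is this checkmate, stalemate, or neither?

stalemate

Black to move; black king on h8.
In check: no.
King squares — g7: attacked by Kh6; h7: attacked by Nf6; g8: attacked by Nf6.
Legal moves for Black: none.
Not in check and no legal moves → stalemate.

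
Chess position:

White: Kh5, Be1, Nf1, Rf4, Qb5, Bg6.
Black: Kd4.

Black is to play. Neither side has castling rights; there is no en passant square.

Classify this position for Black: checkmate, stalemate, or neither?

Black to move; black king on d4.
In check: yes, from the white rook on f4.
King squares — c3: attacked by Be1; d3: attacked by Qb5; e3: attacked by Nf1; c4: attacked by Rf4; e4: attacked by Rf4; c5: attacked by Qb5; d5: attacked by Qb5; e5: attacked by Qb5.
Legal moves for Black: none.
In check with no legal moves → checkmate.

checkmate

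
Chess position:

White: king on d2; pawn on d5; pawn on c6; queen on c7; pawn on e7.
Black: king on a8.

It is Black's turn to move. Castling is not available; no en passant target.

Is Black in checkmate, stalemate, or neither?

Black to move; black king on a8.
In check: no.
King squares — a7: attacked by Qc7; b7: attacked by Pc6; b8: attacked by Qc7.
Legal moves for Black: none.
Not in check and no legal moves → stalemate.

stalemate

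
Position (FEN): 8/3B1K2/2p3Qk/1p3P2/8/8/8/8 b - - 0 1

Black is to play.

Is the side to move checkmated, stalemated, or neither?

checkmate

Black to move; black king on h6.
In check: yes, from the white queen on g6.
King squares — g5: attacked by Qg6; h5: attacked by Qg6; g6: attacked by Pf5; g7: attacked by Qg6; h7: attacked by Qg6.
Legal moves for Black: none.
In check with no legal moves → checkmate.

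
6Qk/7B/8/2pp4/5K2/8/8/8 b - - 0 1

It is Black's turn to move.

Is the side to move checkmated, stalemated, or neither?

Black to move; black king on h8.
In check: yes, from the white queen on g8.
King squares — g7: attacked by Qg8; h7: attacked by Qg8; g8: attacked by Bh7.
Legal moves for Black: none.
In check with no legal moves → checkmate.

checkmate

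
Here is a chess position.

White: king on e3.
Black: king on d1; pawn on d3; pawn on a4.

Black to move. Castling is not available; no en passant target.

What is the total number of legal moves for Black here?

5

Black to move; king on d1.
In check: no.
Legal moves: Kc2, Ke1, Kc1, a3, d2.
Count: 5.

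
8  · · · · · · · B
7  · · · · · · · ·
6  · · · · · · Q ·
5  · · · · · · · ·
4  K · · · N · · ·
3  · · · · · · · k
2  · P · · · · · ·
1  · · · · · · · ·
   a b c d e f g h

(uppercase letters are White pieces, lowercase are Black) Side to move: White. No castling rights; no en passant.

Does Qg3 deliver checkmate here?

yes

After Qg3: black king on h3; in check: yes, from the white queen on g3.
King squares — g2: attacked by Qg3; h2: attacked by Qg3; g3: attacked by Ne4; g4: attacked by Qg3; h4: attacked by Qg3.
Black has no legal moves → checkmate.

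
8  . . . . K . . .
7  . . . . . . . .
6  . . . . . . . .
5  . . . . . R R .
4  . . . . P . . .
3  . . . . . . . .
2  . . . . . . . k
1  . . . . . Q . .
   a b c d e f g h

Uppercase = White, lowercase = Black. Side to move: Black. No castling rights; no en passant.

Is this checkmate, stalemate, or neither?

stalemate

Black to move; black king on h2.
In check: no.
King squares — g1: attacked by Qf1; h1: attacked by Qf1; g2: attacked by Qf1; g3: attacked by Rg5; h3: attacked by Qf1.
Legal moves for Black: none.
Not in check and no legal moves → stalemate.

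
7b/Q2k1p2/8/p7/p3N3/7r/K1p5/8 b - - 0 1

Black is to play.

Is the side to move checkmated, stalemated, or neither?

neither

Black to move; black king on d7.
In check: yes, from the white queen on a7.
Legal moves for Black: Ke8, Kd8, Kc8, Ke6, Kc6.
Black is in check but has 5 legal moves → neither.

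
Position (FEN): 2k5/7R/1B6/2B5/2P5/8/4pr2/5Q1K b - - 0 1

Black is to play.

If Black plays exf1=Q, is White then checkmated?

yes

After exf1=Q: white king on h1; in check: yes, from the black queen on f1.
King squares — g1: attacked by Qf1; g2: attacked by Qf1; h2: attacked by Rf2.
White has no legal moves → checkmate.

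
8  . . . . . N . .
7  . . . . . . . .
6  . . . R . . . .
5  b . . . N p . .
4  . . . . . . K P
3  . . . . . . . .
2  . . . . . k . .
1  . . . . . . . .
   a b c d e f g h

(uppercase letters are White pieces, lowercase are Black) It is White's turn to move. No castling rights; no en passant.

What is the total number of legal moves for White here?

White to move; king on g4.
In check: yes, from the black pawn on f5.
Legal moves: Kh5, Kg5, Kxf5, Kf4, Kh3.
Count: 5.

5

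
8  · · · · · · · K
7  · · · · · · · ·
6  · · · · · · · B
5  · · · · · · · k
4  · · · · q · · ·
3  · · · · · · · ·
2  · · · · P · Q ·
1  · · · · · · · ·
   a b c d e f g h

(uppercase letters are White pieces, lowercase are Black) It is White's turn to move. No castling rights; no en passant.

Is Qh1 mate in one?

no

After Qh1: black king on h5; in check: yes, from the white queen on h1.
Black has 4 legal replies: Kg6, Kg4, Qh4, Qxh1.
In check but a legal move exists → not checkmate.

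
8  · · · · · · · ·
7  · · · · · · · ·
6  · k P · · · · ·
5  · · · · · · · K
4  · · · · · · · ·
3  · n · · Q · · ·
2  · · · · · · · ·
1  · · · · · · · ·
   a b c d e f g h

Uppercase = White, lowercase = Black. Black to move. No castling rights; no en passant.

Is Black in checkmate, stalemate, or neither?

neither

Black to move; black king on b6.
In check: yes, from the white queen on e3.
Legal moves for Black: Kc7, Kxc6, Ka6, Kb5, Ka5, Nc5, Nd4.
Black is in check but has 7 legal moves → neither.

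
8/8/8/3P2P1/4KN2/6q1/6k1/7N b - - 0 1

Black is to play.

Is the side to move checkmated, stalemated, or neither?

neither

Black to move; black king on g2.
In check: yes, from the white knight on f4.
Legal moves for Black: Kh2, Kxh1, Kg1, Kf1, Qxf4+.
Black is in check but has 5 legal moves → neither.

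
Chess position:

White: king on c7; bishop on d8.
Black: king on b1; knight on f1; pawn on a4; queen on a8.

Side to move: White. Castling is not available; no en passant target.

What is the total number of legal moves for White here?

White to move; king on c7.
In check: no.
Legal moves: Be7, Bf6, Bg5, Bh4, Kd7, Kd6, Kb6.
Count: 7.

7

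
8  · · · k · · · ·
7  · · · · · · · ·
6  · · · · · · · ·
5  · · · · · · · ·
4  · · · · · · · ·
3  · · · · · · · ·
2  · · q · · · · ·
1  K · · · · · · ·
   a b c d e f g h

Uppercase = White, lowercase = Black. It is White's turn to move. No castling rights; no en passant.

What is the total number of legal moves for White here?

White to move; king on a1.
In check: no.
Legal moves: none.
Count: 0.

0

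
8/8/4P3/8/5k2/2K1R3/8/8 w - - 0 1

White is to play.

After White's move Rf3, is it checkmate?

no

After Rf3: black king on f4; in check: yes, from the white rook on f3.
Black has 5 legal replies: Kg5, Ke5, Kg4, Ke4, Kxf3.
In check but a legal move exists → not checkmate.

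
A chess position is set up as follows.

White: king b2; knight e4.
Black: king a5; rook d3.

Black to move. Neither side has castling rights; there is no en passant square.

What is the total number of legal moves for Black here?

Black to move; king on a5.
In check: no.
Legal moves: Kb6, Ka6, Kb5, Kb4, Ka4, Rd8, Rd7, Rd6, Rd5, Rd4, Rh3, Rg3, Rf3, Re3, Rc3, Rb3+, Ra3, Rd2+, Rd1.
Count: 19.

19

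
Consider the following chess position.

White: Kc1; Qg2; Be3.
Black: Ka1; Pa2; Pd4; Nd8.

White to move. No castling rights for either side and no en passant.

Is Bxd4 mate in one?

yes

After Bxd4: black king on a1; in check: yes, from the white bishop on d4.
King squares — b1: attacked by Kc1; a2: own pawn; b2: attacked by Kc1.
Black has no legal moves → checkmate.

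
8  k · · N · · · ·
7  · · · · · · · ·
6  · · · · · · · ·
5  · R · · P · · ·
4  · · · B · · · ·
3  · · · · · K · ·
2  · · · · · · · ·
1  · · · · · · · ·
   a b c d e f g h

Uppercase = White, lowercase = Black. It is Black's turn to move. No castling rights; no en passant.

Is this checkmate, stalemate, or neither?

Black to move; black king on a8.
In check: no.
King squares — a7: attacked by Bd4; b7: attacked by Rb5; b8: attacked by Rb5.
Legal moves for Black: none.
Not in check and no legal moves → stalemate.

stalemate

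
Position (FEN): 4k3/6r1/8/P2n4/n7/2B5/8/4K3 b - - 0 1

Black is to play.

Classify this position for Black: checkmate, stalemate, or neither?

Black to move; black king on e8.
In check: no.
Legal moves for Black include: Kf8, Kd8, Kf7, Ke7, Kd7, Rg8, Rh7, Rf7, Re7+, Rd7, Rc7, Rb7, Ra7, Rg6, Rg5, Rg4, Rg3, Rg2, ... (list truncated; more exist).
Black has legal moves and is not in check → neither.

neither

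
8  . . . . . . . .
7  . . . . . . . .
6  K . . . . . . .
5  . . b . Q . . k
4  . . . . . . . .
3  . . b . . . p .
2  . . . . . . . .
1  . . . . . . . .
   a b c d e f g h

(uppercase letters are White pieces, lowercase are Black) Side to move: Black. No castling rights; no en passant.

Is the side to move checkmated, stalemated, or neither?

Black to move; black king on h5.
In check: yes, from the white queen on e5.
King squares — g4: available; h4: available; g5: attacked by Qe5; g6: available; h6: available.
Legal moves for Black: Kh6, Kg6, Kh4, Kg4, Bxe5.
Black is in check but has 5 legal moves → neither.

neither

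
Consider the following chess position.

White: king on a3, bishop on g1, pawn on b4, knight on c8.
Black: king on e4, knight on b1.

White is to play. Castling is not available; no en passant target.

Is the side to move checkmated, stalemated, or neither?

neither

White to move; white king on a3.
In check: yes, from the black knight on b1.
Legal moves for White: Ka4, Kb3, Kb2, Ka2.
White is in check but has 4 legal moves → neither.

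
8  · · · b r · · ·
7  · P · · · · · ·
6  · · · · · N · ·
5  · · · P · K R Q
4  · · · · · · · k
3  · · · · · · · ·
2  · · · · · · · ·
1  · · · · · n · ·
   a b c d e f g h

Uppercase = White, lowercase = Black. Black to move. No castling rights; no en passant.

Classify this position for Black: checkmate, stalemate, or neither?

Black to move; black king on h4.
In check: yes, from the white queen on h5.
King squares — g3: attacked by Rg5; h3: attacked by Qh5; g4: attacked by Kf5; g5: attacked by Kf5; h5: attacked by Rg5.
Legal moves for Black: none.
In check with no legal moves → checkmate.

checkmate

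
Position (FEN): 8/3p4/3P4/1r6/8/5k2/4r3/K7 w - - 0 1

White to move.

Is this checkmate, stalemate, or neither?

stalemate

White to move; white king on a1.
In check: no.
King squares — b1: attacked by Rb5; a2: attacked by Re2; b2: attacked by Re2.
Legal moves for White: none.
Not in check and no legal moves → stalemate.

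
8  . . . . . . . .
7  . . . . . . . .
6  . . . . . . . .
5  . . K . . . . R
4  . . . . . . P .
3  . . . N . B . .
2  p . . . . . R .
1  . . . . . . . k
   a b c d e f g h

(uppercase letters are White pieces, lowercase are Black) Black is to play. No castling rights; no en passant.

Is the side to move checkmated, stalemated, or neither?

Black to move; black king on h1.
In check: yes, from the white rook on h5.
King squares — g1: attacked by Rg2; g2: attacked by Bf3; h2: attacked by Rg2.
Legal moves for Black: none.
In check with no legal moves → checkmate.

checkmate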